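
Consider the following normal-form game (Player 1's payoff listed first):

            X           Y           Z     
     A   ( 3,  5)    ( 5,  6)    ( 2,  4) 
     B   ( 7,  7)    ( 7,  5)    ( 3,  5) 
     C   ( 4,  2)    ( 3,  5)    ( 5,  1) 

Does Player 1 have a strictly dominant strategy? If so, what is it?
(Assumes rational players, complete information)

No strictly dominant strategy exists for Player 1

Work:
A strategy strictly dominates another if it gives a strictly higher payoff against every opponent action. Compare each pair of P1's strategies column-by-column:
  A vs B: [3 vs 7, 5 vs 7, 2 vs 3] → A does not strictly dominate B (column X: 3 ≤ 7)
  A vs C: [3 vs 4, 5 vs 3, 2 vs 5] → A does not strictly dominate C (column X: 3 ≤ 4)
  B vs A: [7 vs 3, 7 vs 5, 3 vs 2] → B strictly dominates A
  B vs C: [7 vs 4, 7 vs 3, 3 vs 5] → B does not strictly dominate C (column Z: 3 ≤ 5)
  C vs A: [4 vs 3, 3 vs 5, 5 vs 2] → C does not strictly dominate A (column Y: 3 ≤ 5)
  C vs B: [4 vs 7, 3 vs 7, 5 vs 3] → C does not strictly dominate B (column X: 4 ≤ 7)
No single strategy strictly dominates all others → no strictly dominant strategy.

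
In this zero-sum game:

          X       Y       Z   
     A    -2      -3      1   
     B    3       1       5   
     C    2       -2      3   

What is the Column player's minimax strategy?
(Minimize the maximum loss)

Column should play Y, value = 1

Work:
Column player minimizes Row's maximum payoff:
Column X: max payoff to Row = 3
Column Y: max payoff to Row = 1
Column Z: max payoff to Row = 5
Minimum is 1, achieved by column Y.
Minimax strategy: Y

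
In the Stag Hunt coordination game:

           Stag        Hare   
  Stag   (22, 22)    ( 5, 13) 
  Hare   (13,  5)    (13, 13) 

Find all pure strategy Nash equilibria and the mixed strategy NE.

Pure NE: (Stag, Stag) and (Hare, Hare); Mixed NE: p = 0.4706, q = 0.4706

Work:
Check pure NE:
(Stag, Stag): (22, 22) - no unilateral deviation beneficial
(Hare, Hare): (13, 13) - no unilateral deviation beneficial
Mixed NE: P1 plays Stag with p = 0.4706, P2 plays Stag with q = 0.4706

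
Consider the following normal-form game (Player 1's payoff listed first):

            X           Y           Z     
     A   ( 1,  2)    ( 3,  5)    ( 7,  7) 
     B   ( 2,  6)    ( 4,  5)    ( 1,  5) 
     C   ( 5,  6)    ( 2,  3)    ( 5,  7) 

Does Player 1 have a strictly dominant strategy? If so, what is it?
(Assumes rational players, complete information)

No strictly dominant strategy exists for Player 1

Work:
A strategy strictly dominates another if it gives a strictly higher payoff against every opponent action. Compare each pair of P1's strategies column-by-column:
  A vs B: [1 vs 2, 3 vs 4, 7 vs 1] → A does not strictly dominate B (column X: 1 ≤ 2)
  A vs C: [1 vs 5, 3 vs 2, 7 vs 5] → A does not strictly dominate C (column X: 1 ≤ 5)
  B vs A: [2 vs 1, 4 vs 3, 1 vs 7] → B does not strictly dominate A (column Z: 1 ≤ 7)
  B vs C: [2 vs 5, 4 vs 2, 1 vs 5] → B does not strictly dominate C (column X: 2 ≤ 5)
  C vs A: [5 vs 1, 2 vs 3, 5 vs 7] → C does not strictly dominate A (column Y: 2 ≤ 3)
  C vs B: [5 vs 2, 2 vs 4, 5 vs 1] → C does not strictly dominate B (column Y: 2 ≤ 4)
No single strategy strictly dominates all others → no strictly dominant strategy.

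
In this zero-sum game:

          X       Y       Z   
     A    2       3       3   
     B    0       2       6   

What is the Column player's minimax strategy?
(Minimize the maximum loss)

Column should play X, value = 2

Work:
Column player minimizes Row's maximum payoff:
Column X: max payoff to Row = 2
Column Y: max payoff to Row = 3
Column Z: max payoff to Row = 6
Minimum is 2, achieved by column X.
Minimax strategy: X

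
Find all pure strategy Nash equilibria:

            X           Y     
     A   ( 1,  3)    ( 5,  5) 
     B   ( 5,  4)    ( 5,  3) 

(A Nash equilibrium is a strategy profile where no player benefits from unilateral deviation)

Nash equilibrium: (A, Y), (B, X)

Work:
Best responses:
  P1 vs X: payoffs [1, 5] → best response B (payoff 5)
  P1 vs Y: payoffs [5, 5] → best response A/B (payoff 5)
  P2 vs A: payoffs [3, 5] → best response Y (payoff 5)
  P2 vs B: payoffs [4, 3] → best response X (payoff 4)
Mutual best responses: (A,Y), (B,X) → Nash equilibria.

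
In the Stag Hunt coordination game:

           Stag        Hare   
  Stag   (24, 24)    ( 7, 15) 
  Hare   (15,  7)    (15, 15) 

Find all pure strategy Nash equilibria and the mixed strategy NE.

Pure NE: (Stag, Stag) and (Hare, Hare); Mixed NE: p = 0.4706, q = 0.4706

Work:
Check pure NE:
(Stag, Stag): (24, 24) - no unilateral deviation beneficial
(Hare, Hare): (15, 15) - no unilateral deviation beneficial
Mixed NE: P1 plays Stag with p = 0.4706, P2 plays Stag with q = 0.4706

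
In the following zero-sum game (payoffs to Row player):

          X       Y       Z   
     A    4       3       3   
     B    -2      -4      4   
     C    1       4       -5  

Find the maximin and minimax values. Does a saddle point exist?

Maximin = 3, Minimax = 4, Saddle: False

Work:
Row minimums: [3, -4, -5] → maximin = 3
Column maximums: [4, 4, 4] → minimax = 4
No saddle point (maximin ≠ minimax). Mixed strategy needed.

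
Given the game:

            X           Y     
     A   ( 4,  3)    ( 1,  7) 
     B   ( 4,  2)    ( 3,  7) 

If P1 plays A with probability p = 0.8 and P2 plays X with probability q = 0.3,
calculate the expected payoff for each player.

E[P1] = 2.18, E[P2] = 5.74

Work:
E[P1] = p·q·π₁(A,X) + p·(1-q)·π₁(A,Y) + (1-p)·q·π₁(B,X) + (1-p)·(1-q)·π₁(B,Y)
= 0.8·0.3·4 + 0.8·0.7·1 + 0.2·0.3·4 + 0.2·0.7·3
= 2.18

E[P2] = 5.74 (similar calculation)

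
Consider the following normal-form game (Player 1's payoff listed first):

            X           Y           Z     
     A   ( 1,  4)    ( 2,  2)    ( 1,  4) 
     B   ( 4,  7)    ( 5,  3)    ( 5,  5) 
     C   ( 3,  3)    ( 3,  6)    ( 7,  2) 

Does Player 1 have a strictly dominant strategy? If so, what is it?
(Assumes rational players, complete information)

No strictly dominant strategy exists for Player 1

Work:
A strategy strictly dominates another if it gives a strictly higher payoff against every opponent action. Compare each pair of P1's strategies column-by-column:
  A vs B: [1 vs 4, 2 vs 5, 1 vs 5] → A does not strictly dominate B (column X: 1 ≤ 4)
  A vs C: [1 vs 3, 2 vs 3, 1 vs 7] → A does not strictly dominate C (column X: 1 ≤ 3)
  B vs A: [4 vs 1, 5 vs 2, 5 vs 1] → B strictly dominates A
  B vs C: [4 vs 3, 5 vs 3, 5 vs 7] → B does not strictly dominate C (column Z: 5 ≤ 7)
  C vs A: [3 vs 1, 3 vs 2, 7 vs 1] → C strictly dominates A
  C vs B: [3 vs 4, 3 vs 5, 7 vs 5] → C does not strictly dominate B (column X: 3 ≤ 4)
No single strategy strictly dominates all others → no strictly dominant strategy.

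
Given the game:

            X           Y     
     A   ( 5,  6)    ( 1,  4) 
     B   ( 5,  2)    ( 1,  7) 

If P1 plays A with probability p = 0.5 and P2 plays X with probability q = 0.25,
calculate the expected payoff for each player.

E[P1] = 2.0, E[P2] = 5.125

Work:
E[P1] = p·q·π₁(A,X) + p·(1-q)·π₁(A,Y) + (1-p)·q·π₁(B,X) + (1-p)·(1-q)·π₁(B,Y)
= 0.5·0.25·5 + 0.5·0.75·1 + 0.5·0.25·5 + 0.5·0.75·1
= 2.0

E[P2] = 5.125 (similar calculation)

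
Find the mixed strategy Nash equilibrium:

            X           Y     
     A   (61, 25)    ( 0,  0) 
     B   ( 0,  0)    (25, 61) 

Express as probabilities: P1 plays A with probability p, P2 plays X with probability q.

p = 0.7093, q = 0.2907

Work:
Find probabilities that make opponent indifferent:
P2 chooses q to make P1 indifferent between A and B
P1 chooses p to make P2 indifferent between X and Y
Mixed NE: P1 plays (A: 0.7093, B: 0.2907), P2 plays (X: 0.2907, Y: 0.7093)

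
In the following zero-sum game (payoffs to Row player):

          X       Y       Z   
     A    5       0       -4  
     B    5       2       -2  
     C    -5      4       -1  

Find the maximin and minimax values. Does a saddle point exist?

Maximin = -2, Minimax = -1, Saddle: False

Work:
Row minimums: [-4, -2, -5] → maximin = -2
Column maximums: [5, 4, -1] → minimax = -1
No saddle point (maximin ≠ minimax). Mixed strategy needed.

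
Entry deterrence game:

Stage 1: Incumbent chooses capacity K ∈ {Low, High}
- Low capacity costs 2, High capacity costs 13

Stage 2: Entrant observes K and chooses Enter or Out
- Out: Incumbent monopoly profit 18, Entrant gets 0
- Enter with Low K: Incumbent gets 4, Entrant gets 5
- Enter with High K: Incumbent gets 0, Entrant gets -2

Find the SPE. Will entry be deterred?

SPE: (High, Enter|Low, Out|High); Entry deterred. Incumbent net profit = 5

Work:
After Low K: Entrant enters (5 > 0)
After High K: Entrant stays out (-2 < 0)
Incumbent: Low → 4−2=2, High → 18−13=5
Incumbent chooses High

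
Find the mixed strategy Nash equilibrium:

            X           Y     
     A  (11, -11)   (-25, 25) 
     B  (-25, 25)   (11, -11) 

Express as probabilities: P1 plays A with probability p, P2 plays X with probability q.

p = 0.5, q = 0.5

Work:
Find probabilities that make opponent indifferent:
P2 chooses q to make P1 indifferent between A and B
P1 chooses p to make P2 indifferent between X and Y
Mixed NE: P1 plays (A: 0.5, B: 0.5), P2 plays (X: 0.5, Y: 0.5)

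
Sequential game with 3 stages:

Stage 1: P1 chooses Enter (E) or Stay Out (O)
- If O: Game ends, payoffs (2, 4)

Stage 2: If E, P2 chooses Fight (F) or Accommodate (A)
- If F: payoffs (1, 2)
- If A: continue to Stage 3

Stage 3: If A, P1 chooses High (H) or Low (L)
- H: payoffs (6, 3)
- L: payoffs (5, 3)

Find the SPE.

SPE: (E, A, H); Outcome (6, 3)

Work:
Stage 3: P1 chooses H (6 vs 5)
Stage 2: P2: F->2, A->3 (anticipating H). Choose A
Stage 1: P1: O->2, E->6 (anticipating A, H). Choose E
SPE path: E -> A -> H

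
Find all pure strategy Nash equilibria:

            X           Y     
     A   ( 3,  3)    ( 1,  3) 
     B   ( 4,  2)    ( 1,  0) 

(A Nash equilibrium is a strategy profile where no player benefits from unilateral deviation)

Nash equilibrium: (A, Y), (B, X)

Work:
Best responses:
  P1 vs X: payoffs [3, 4] → best response B (payoff 4)
  P1 vs Y: payoffs [1, 1] → best response A/B (payoff 1)
  P2 vs A: payoffs [3, 3] → best response X/Y (payoff 3)
  P2 vs B: payoffs [2, 0] → best response X (payoff 2)
Mutual best responses: (A,Y), (B,X) → Nash equilibria.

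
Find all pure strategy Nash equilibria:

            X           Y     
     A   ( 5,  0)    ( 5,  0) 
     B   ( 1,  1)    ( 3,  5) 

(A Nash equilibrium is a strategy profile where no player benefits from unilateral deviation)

Nash equilibrium: (A, X), (A, Y)

Work:
Best responses:
  P1 vs X: payoffs [5, 1] → best response A (payoff 5)
  P1 vs Y: payoffs [5, 3] → best response A (payoff 5)
  P2 vs A: payoffs [0, 0] → best response X/Y (payoff 0)
  P2 vs B: payoffs [1, 5] → best response Y (payoff 5)
Mutual best responses: (A,X), (A,Y) → Nash equilibria.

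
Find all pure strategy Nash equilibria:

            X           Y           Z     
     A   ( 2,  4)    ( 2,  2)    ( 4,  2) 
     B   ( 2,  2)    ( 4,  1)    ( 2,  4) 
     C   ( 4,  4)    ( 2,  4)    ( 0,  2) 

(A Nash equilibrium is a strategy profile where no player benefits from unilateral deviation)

Nash equilibrium: (C, X)

Work:
Best responses:
  P1 vs X: payoffs [2, 2, 4] → best response C (payoff 4)
  P1 vs Y: payoffs [2, 4, 2] → best response B (payoff 4)
  P1 vs Z: payoffs [4, 2, 0] → best response A (payoff 4)
  P2 vs A: payoffs [4, 2, 2] → best response X (payoff 4)
  P2 vs B: payoffs [2, 1, 4] → best response Z (payoff 4)
  P2 vs C: payoffs [4, 4, 2] → best response X/Y (payoff 4)
Mutual best responses: (C,X) → Nash equilibria.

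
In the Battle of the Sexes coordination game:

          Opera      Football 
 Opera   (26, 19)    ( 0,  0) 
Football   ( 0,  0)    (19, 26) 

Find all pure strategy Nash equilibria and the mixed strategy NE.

Pure NE: (Opera, Opera) and (Football, Football); Mixed NE: p = 0.5778, q = 0.4222

Work:
Check pure NE:
(Opera, Opera): (26, 19) - no unilateral deviation beneficial
(Football, Football): (19, 26) - no unilateral deviation beneficial
Mixed NE: P1 plays Opera with p = 0.5778, P2 plays Opera with q = 0.4222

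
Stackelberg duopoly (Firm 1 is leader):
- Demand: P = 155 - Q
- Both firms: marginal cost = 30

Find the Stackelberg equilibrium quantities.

q₁* (leader) = 62.5, q₂* (follower) = 31.25

Work:
Follower's reaction: q₂ = (a - c - q₁)/2
Leader substitutes: π₁ = q₁·(a - q₁ - (a-c-q₁)/2 - c)
FOC: q₁* = (155 - 30)/2 = 62.50
Then: q₂* = (155 - 30 - 62.5)/2 = 31.25
Leader has first-mover advantage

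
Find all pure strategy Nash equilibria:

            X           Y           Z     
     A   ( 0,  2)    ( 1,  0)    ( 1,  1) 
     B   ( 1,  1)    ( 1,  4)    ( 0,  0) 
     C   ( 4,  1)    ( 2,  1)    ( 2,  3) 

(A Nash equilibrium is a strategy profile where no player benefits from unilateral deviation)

Nash equilibrium: (C, Z)

Work:
Best responses:
  P1 vs X: payoffs [0, 1, 4] → best response C (payoff 4)
  P1 vs Y: payoffs [1, 1, 2] → best response C (payoff 2)
  P1 vs Z: payoffs [1, 0, 2] → best response C (payoff 2)
  P2 vs A: payoffs [2, 0, 1] → best response X (payoff 2)
  P2 vs B: payoffs [1, 4, 0] → best response Y (payoff 4)
  P2 vs C: payoffs [1, 1, 3] → best response Z (payoff 3)
Mutual best responses: (C,Z) → Nash equilibria.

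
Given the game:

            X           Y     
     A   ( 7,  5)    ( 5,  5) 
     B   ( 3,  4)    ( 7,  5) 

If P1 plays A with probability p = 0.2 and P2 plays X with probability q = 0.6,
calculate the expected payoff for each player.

E[P1] = 4.92, E[P2] = 4.52

Work:
E[P1] = p·q·π₁(A,X) + p·(1-q)·π₁(A,Y) + (1-p)·q·π₁(B,X) + (1-p)·(1-q)·π₁(B,Y)
= 0.2·0.6·7 + 0.2·0.4·5 + 0.8·0.6·3 + 0.8·0.4·7
= 4.92

E[P2] = 4.52 (similar calculation)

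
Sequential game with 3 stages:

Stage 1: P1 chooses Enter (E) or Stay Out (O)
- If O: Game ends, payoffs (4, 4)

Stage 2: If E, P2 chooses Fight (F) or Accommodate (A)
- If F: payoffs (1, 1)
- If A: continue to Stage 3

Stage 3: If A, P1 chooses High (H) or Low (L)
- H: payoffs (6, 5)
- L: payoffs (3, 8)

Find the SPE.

SPE: (E, A, H); Outcome (6, 5)

Work:
Stage 3: P1 chooses H (6 vs 3)
Stage 2: P2: F->1, A->5 (anticipating H). Choose A
Stage 1: P1: O->4, E->6 (anticipating A, H). Choose E
SPE path: E -> A -> H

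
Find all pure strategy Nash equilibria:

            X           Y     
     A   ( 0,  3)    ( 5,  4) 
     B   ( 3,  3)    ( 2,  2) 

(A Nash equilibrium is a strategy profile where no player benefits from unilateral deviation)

Nash equilibrium: (A, Y), (B, X)

Work:
Best responses:
  P1 vs X: payoffs [0, 3] → best response B (payoff 3)
  P1 vs Y: payoffs [5, 2] → best response A (payoff 5)
  P2 vs A: payoffs [3, 4] → best response Y (payoff 4)
  P2 vs B: payoffs [3, 2] → best response X (payoff 3)
Mutual best responses: (A,Y), (B,X) → Nash equilibria.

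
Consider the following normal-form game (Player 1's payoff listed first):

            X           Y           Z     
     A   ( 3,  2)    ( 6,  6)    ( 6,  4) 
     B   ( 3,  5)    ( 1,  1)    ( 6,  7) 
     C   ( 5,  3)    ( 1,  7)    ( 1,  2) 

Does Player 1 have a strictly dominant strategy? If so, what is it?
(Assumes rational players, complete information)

No strictly dominant strategy exists for Player 1

Work:
A strategy strictly dominates another if it gives a strictly higher payoff against every opponent action. Compare each pair of P1's strategies column-by-column:
  A vs B: [3 vs 3, 6 vs 1, 6 vs 6] → A does not strictly dominate B (column X: 3 ≤ 3)
  A vs C: [3 vs 5, 6 vs 1, 6 vs 1] → A does not strictly dominate C (column X: 3 ≤ 5)
  B vs A: [3 vs 3, 1 vs 6, 6 vs 6] → B does not strictly dominate A (column X: 3 ≤ 3)
  B vs C: [3 vs 5, 1 vs 1, 6 vs 1] → B does not strictly dominate C (column X: 3 ≤ 5)
  C vs A: [5 vs 3, 1 vs 6, 1 vs 6] → C does not strictly dominate A (column Y: 1 ≤ 6)
  C vs B: [5 vs 3, 1 vs 1, 1 vs 6] → C does not strictly dominate B (column Y: 1 ≤ 1)
No single strategy strictly dominates all others → no strictly dominant strategy.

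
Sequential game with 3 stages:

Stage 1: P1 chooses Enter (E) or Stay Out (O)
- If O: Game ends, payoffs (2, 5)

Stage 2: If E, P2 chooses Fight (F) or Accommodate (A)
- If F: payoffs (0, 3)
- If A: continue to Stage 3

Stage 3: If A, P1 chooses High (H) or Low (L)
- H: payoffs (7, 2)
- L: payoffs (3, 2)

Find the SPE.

SPE: (O, F, H); Outcome (2, 5)

Work:
Stage 3: P1 chooses H (7 vs 3)
Stage 2: P2: F->3, A->2 (anticipating H). Choose F
Stage 1: P1: O->2, E->0 (anticipating F, H). Choose O
SPE path: O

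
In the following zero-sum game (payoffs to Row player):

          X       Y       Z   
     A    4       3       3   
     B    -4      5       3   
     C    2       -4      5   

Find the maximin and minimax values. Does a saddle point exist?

Maximin = 3, Minimax = 4, Saddle: False

Work:
Row minimums: [3, -4, -4] → maximin = 3
Column maximums: [4, 5, 5] → minimax = 4
No saddle point (maximin ≠ minimax). Mixed strategy needed.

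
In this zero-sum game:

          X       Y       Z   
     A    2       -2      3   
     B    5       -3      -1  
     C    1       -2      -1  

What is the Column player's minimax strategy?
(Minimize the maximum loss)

Column should play Y, value = -2

Work:
Column player minimizes Row's maximum payoff:
Column X: max payoff to Row = 5
Column Y: max payoff to Row = -2
Column Z: max payoff to Row = 3
Minimum is -2, achieved by column Y.
Minimax strategy: Y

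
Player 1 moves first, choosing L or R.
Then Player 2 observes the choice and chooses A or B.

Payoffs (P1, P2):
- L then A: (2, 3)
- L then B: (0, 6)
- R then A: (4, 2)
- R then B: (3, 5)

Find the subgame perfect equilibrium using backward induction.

P1 plays R, P2 plays B after L and B after R; Payoff (3, 5)

Work:
Backward induction:
After L: P2 chooses B → P1 gets 0
After R: P2 chooses B → P1 gets 3
P1 chooses R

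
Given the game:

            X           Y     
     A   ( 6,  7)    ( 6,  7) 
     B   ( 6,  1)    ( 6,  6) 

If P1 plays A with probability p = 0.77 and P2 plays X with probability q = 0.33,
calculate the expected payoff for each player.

E[P1] = 6.0, E[P2] = 6.3905

Work:
E[P1] = p·q·π₁(A,X) + p·(1-q)·π₁(A,Y) + (1-p)·q·π₁(B,X) + (1-p)·(1-q)·π₁(B,Y)
= 0.77·0.33·6 + 0.77·0.67·6 + 0.23·0.33·6 + 0.23·0.67·6
= 6.0

E[P2] = 6.3905 (similar calculation)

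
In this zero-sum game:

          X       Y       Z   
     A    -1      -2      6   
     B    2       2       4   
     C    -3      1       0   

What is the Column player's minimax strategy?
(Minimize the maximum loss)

Column should play X or Y (all achieve the minimum), value = 2

Work:
Column player minimizes Row's maximum payoff:
Column X: max payoff to Row = 2
Column Y: max payoff to Row = 2
Column Z: max payoff to Row = 6
Minimum is 2, achieved by columns X, Y (tied).
Each of X or Y is a minimax strategy.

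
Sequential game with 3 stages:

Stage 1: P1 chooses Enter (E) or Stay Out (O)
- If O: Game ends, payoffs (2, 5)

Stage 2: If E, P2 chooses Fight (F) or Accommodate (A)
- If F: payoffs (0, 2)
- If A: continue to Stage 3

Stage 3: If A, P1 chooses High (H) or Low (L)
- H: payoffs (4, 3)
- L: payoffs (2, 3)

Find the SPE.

SPE: (E, A, H); Outcome (4, 3)

Work:
Stage 3: P1 chooses H (4 vs 2)
Stage 2: P2: F->2, A->3 (anticipating H). Choose A
Stage 1: P1: O->2, E->4 (anticipating A, H). Choose E
SPE path: E -> A -> H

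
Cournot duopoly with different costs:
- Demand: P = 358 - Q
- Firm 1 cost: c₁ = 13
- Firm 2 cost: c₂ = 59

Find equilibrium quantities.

q₁* = 130.33, q₂* = 84.33

Work:
Reaction: q₁ = (358 - 13 - q₂)/2
Reaction: q₂ = (358 - 59 - q₁)/2
Solve simultaneously:
q₁* = (358 - 2×13 + 59)/3 = 130.33
q₂* = (358 - 2×59 + 13)/3 = 84.33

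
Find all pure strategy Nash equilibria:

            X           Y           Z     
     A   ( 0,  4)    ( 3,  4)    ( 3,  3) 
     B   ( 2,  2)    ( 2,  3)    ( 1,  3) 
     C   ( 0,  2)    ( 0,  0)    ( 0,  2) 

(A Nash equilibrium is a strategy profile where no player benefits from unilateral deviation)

Nash equilibrium: (A, Y)

Work:
Best responses:
  P1 vs X: payoffs [0, 2, 0] → best response B (payoff 2)
  P1 vs Y: payoffs [3, 2, 0] → best response A (payoff 3)
  P1 vs Z: payoffs [3, 1, 0] → best response A (payoff 3)
  P2 vs A: payoffs [4, 4, 3] → best response X/Y (payoff 4)
  P2 vs B: payoffs [2, 3, 3] → best response Y/Z (payoff 3)
  P2 vs C: payoffs [2, 0, 2] → best response X/Z (payoff 2)
Mutual best responses: (A,Y) → Nash equilibria.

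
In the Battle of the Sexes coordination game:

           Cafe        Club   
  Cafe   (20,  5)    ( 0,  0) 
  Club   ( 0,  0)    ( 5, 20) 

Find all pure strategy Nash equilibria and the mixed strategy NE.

Pure NE: (Cafe, Cafe) and (Club, Club); Mixed NE: p = 0.8, q = 0.2

Work:
Check pure NE:
(Cafe, Cafe): (20, 5) - no unilateral deviation beneficial
(Club, Club): (5, 20) - no unilateral deviation beneficial
Mixed NE: P1 plays Cafe with p = 0.8, P2 plays Cafe with q = 0.2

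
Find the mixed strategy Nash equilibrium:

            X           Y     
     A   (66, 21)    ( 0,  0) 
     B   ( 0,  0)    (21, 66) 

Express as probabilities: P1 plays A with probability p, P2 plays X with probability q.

p = 0.7586, q = 0.2414

Work:
Find probabilities that make opponent indifferent:
P2 chooses q to make P1 indifferent between A and B
P1 chooses p to make P2 indifferent between X and Y
Mixed NE: P1 plays (A: 0.7586, B: 0.2414), P2 plays (X: 0.2414, Y: 0.7586)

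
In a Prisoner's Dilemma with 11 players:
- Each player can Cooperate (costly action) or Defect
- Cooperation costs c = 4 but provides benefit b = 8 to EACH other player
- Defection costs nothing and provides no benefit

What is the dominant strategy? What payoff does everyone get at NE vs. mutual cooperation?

Dominant: Defect; NE payoff = 0; Coop payoff = 76

Work:
Defect dominates (saves cost c = 4, benefit to others is external)
NE: All defect → everyone gets 0
If all cooperate: each receives (10)×8 - 4 = 76
Social dilemma: 76 > 0 but NE gives 0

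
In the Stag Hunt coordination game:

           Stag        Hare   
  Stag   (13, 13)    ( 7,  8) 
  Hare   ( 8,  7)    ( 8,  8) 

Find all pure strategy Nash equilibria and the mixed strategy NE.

Pure NE: (Stag, Stag) and (Hare, Hare); Mixed NE: p = 0.1667, q = 0.1667

Work:
Check pure NE:
(Stag, Stag): (13, 13) - no unilateral deviation beneficial
(Hare, Hare): (8, 8) - no unilateral deviation beneficial
Mixed NE: P1 plays Stag with p = 0.1667, P2 plays Stag with q = 0.1667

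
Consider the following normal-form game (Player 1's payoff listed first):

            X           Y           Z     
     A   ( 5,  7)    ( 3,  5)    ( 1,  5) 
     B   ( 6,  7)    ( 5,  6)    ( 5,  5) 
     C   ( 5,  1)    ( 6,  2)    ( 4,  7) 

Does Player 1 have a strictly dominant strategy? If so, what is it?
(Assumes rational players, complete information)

No strictly dominant strategy exists for Player 1

Work:
A strategy strictly dominates another if it gives a strictly higher payoff against every opponent action. Compare each pair of P1's strategies column-by-column:
  A vs B: [5 vs 6, 3 vs 5, 1 vs 5] → A does not strictly dominate B (column X: 5 ≤ 6)
  A vs C: [5 vs 5, 3 vs 6, 1 vs 4] → A does not strictly dominate C (column X: 5 ≤ 5)
  B vs A: [6 vs 5, 5 vs 3, 5 vs 1] → B strictly dominates A
  B vs C: [6 vs 5, 5 vs 6, 5 vs 4] → B does not strictly dominate C (column Y: 5 ≤ 6)
  C vs A: [5 vs 5, 6 vs 3, 4 vs 1] → C does not strictly dominate A (column X: 5 ≤ 5)
  C vs B: [5 vs 6, 6 vs 5, 4 vs 5] → C does not strictly dominate B (column X: 5 ≤ 6)
No single strategy strictly dominates all others → no strictly dominant strategy.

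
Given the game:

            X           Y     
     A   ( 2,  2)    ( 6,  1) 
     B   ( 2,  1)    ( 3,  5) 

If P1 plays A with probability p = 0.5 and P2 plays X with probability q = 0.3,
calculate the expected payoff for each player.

E[P1] = 3.75, E[P2] = 2.55

Work:
E[P1] = p·q·π₁(A,X) + p·(1-q)·π₁(A,Y) + (1-p)·q·π₁(B,X) + (1-p)·(1-q)·π₁(B,Y)
= 0.5·0.3·2 + 0.5·0.7·6 + 0.5·0.3·2 + 0.5·0.7·3
= 3.75

E[P2] = 2.55 (similar calculation)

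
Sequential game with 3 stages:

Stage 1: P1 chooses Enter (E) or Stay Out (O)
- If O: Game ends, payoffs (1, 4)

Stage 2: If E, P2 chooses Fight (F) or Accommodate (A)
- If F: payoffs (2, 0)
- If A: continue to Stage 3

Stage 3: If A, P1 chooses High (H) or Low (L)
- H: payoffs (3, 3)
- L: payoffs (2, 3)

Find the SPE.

SPE: (E, A, H); Outcome (3, 3)

Work:
Stage 3: P1 chooses H (3 vs 2)
Stage 2: P2: F->0, A->3 (anticipating H). Choose A
Stage 1: P1: O->1, E->3 (anticipating A, H). Choose E
SPE path: E -> A -> H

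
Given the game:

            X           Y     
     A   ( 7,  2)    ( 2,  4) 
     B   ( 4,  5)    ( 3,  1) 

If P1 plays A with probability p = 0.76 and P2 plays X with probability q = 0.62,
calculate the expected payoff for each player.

E[P1] = 4.7448, E[P2] = 2.9328

Work:
E[P1] = p·q·π₁(A,X) + p·(1-q)·π₁(A,Y) + (1-p)·q·π₁(B,X) + (1-p)·(1-q)·π₁(B,Y)
= 0.76·0.62·7 + 0.76·0.38·2 + 0.24·0.62·4 + 0.24·0.38·3
= 4.7448

E[P2] = 2.9328 (similar calculation)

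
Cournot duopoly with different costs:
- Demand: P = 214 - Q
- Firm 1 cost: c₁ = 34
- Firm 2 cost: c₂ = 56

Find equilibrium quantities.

q₁* = 67.33, q₂* = 45.33

Work:
Reaction: q₁ = (214 - 34 - q₂)/2
Reaction: q₂ = (214 - 56 - q₁)/2
Solve simultaneously:
q₁* = (214 - 2×34 + 56)/3 = 67.33
q₂* = (214 - 2×56 + 34)/3 = 45.33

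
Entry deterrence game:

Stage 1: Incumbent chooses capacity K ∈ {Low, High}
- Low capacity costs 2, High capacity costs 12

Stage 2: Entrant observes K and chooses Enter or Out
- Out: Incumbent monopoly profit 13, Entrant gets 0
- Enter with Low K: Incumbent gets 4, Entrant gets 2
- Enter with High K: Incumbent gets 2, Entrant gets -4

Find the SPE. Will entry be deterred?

SPE: (Low, Enter|Low, Out|High); Entry not deterred. Incumbent net profit = 2, Entrant gets 2

Work:
After Low K: Entrant enters (2 > 0)
After High K: Entrant stays out (-4 < 0)
Incumbent: Low → 4−2=2, High → 13−12=1
Incumbent chooses Low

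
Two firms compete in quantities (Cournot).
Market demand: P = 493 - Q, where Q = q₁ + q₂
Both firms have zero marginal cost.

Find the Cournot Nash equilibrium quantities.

q₁* = q₂* = 164.33; P* = 164.33

Work:
Profit: π_i = P·q_i = (a - q_i - q_j)·q_i
FOC: ∂π_i/∂q_i = a - 2q_i - q_j = 0
Reaction function: q_i = (493 - q_j)/2
Symmetry: q* = 493/3 = 164.33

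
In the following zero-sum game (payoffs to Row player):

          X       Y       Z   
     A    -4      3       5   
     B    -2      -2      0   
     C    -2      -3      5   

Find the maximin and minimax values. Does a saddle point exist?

Maximin = -2, Minimax = -2, Saddle: True

Work:
Row minimums: [-4, -2, -3] → maximin = -2
Column maximums: [-2, 3, 5] → minimax = -2
Saddle point exists! Game value = -2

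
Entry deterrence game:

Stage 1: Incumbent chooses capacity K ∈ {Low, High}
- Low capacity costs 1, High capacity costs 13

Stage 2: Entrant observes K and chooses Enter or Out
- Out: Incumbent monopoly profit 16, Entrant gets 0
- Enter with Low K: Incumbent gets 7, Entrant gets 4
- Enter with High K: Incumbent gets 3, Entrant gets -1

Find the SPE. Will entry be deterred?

SPE: (Low, Enter|Low, Out|High); Entry not deterred. Incumbent net profit = 6, Entrant gets 4

Work:
After Low K: Entrant enters (4 > 0)
After High K: Entrant stays out (-1 < 0)
Incumbent: Low → 7−1=6, High → 16−13=3
Incumbent chooses Low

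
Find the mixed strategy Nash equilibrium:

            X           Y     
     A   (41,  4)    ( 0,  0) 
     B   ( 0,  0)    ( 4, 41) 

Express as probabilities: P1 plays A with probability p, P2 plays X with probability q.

p = 0.9111, q = 0.0889

Work:
Find probabilities that make opponent indifferent:
P2 chooses q to make P1 indifferent between A and B
P1 chooses p to make P2 indifferent between X and Y
Mixed NE: P1 plays (A: 0.9111, B: 0.0889), P2 plays (X: 0.0889, Y: 0.9111)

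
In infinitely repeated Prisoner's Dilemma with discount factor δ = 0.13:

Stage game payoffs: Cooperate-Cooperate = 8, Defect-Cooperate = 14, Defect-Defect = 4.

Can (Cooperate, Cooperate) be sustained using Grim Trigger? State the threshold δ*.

δ* = 0.6; since δ = 0.13 < 0.6, cooperation cannot be sustained

Work:
For Grim Trigger:
Cooperate forever: 8/(1-δ)
Defect then punished: 14 + 4·δ/(1-δ)
Need: 8/(1-δ) ≥ 14 + 4·δ/(1-δ)
Solving: δ ≥ (T-R)/(T-P) = (14-8)/(14-4) = 0.6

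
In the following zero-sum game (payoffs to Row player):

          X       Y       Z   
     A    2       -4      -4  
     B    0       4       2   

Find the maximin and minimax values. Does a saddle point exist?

Maximin = 0, Minimax = 2, Saddle: False

Work:
Row minimums: [-4, 0] → maximin = 0
Column maximums: [2, 4, 2] → minimax = 2
No saddle point (maximin ≠ minimax). Mixed strategy needed.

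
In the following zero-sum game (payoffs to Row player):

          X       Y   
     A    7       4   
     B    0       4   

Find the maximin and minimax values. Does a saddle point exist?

Maximin = 4, Minimax = 4, Saddle: True

Work:
Row minimums: [4, 0] → maximin = 4
Column maximums: [7, 4] → minimax = 4
Saddle point exists! Game value = 4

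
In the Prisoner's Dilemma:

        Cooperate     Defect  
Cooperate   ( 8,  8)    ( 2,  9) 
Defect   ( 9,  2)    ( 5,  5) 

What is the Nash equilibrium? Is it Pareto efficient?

(Defect, Defect) is NE; not Pareto efficient

Work:
Defect dominates Cooperate for both players:
If P2 cooperates: Defect (9) > Cooperate (8)
If P2 defects: Defect (5) > Cooperate (2)
NE: (Defect, Defect) with payoff (5, 5)
But (Cooperate, Cooperate) = (8, 8) Pareto dominates (5, 5)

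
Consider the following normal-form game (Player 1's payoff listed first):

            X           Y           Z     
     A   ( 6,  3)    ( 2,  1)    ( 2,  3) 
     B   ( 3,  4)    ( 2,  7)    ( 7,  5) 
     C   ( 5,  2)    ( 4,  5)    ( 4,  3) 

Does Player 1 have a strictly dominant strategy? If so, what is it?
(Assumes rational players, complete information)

No strictly dominant strategy exists for Player 1

Work:
A strategy strictly dominates another if it gives a strictly higher payoff against every opponent action. Compare each pair of P1's strategies column-by-column:
  A vs B: [6 vs 3, 2 vs 2, 2 vs 7] → A does not strictly dominate B (column Y: 2 ≤ 2)
  A vs C: [6 vs 5, 2 vs 4, 2 vs 4] → A does not strictly dominate C (column Y: 2 ≤ 4)
  B vs A: [3 vs 6, 2 vs 2, 7 vs 2] → B does not strictly dominate A (column X: 3 ≤ 6)
  B vs C: [3 vs 5, 2 vs 4, 7 vs 4] → B does not strictly dominate C (column X: 3 ≤ 5)
  C vs A: [5 vs 6, 4 vs 2, 4 vs 2] → C does not strictly dominate A (column X: 5 ≤ 6)
  C vs B: [5 vs 3, 4 vs 2, 4 vs 7] → C does not strictly dominate B (column Z: 4 ≤ 7)
No single strategy strictly dominates all others → no strictly dominant strategy.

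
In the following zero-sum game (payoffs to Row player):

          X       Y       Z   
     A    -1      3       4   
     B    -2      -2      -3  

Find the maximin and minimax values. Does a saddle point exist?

Maximin = -1, Minimax = -1, Saddle: True

Work:
Row minimums: [-1, -3] → maximin = -1
Column maximums: [-1, 3, 4] → minimax = -1
Saddle point exists! Game value = -1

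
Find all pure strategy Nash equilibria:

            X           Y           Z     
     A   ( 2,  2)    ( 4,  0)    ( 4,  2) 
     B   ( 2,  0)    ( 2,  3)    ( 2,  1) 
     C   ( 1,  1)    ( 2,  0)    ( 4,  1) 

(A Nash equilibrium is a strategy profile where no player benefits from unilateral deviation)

Nash equilibrium: (A, X), (A, Z), (C, Z)

Work:
Best responses:
  P1 vs X: payoffs [2, 2, 1] → best response A/B (payoff 2)
  P1 vs Y: payoffs [4, 2, 2] → best response A (payoff 4)
  P1 vs Z: payoffs [4, 2, 4] → best response A/C (payoff 4)
  P2 vs A: payoffs [2, 0, 2] → best response X/Z (payoff 2)
  P2 vs B: payoffs [0, 3, 1] → best response Y (payoff 3)
  P2 vs C: payoffs [1, 0, 1] → best response X/Z (payoff 1)
Mutual best responses: (A,X), (A,Z), (C,Z) → Nash equilibria.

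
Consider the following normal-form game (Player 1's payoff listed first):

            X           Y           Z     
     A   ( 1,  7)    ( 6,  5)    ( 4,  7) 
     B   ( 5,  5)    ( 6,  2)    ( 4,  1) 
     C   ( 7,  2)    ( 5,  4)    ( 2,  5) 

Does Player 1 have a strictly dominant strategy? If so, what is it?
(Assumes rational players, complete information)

No strictly dominant strategy exists for Player 1

Work:
A strategy strictly dominates another if it gives a strictly higher payoff against every opponent action. Compare each pair of P1's strategies column-by-column:
  A vs B: [1 vs 5, 6 vs 6, 4 vs 4] → A does not strictly dominate B (column X: 1 ≤ 5)
  A vs C: [1 vs 7, 6 vs 5, 4 vs 2] → A does not strictly dominate C (column X: 1 ≤ 7)
  B vs A: [5 vs 1, 6 vs 6, 4 vs 4] → B does not strictly dominate A (column Y: 6 ≤ 6)
  B vs C: [5 vs 7, 6 vs 5, 4 vs 2] → B does not strictly dominate C (column X: 5 ≤ 7)
  C vs A: [7 vs 1, 5 vs 6, 2 vs 4] → C does not strictly dominate A (column Y: 5 ≤ 6)
  C vs B: [7 vs 5, 5 vs 6, 2 vs 4] → C does not strictly dominate B (column Y: 5 ≤ 6)
No single strategy strictly dominates all others → no strictly dominant strategy.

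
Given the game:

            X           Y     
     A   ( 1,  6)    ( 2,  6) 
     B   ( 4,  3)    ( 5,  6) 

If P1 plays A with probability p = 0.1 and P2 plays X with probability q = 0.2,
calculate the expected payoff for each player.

E[P1] = 4.5, E[P2] = 5.46

Work:
E[P1] = p·q·π₁(A,X) + p·(1-q)·π₁(A,Y) + (1-p)·q·π₁(B,X) + (1-p)·(1-q)·π₁(B,Y)
= 0.1·0.2·1 + 0.1·0.8·2 + 0.9·0.2·4 + 0.9·0.8·5
= 4.5

E[P2] = 5.46 (similar calculation)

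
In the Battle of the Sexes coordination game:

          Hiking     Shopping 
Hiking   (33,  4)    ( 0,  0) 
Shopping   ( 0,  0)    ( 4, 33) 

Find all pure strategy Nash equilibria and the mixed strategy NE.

Pure NE: (Hiking, Hiking) and (Shopping, Shopping); Mixed NE: p = 0.8919, q = 0.1081

Work:
Check pure NE:
(Hiking, Hiking): (33, 4) - no unilateral deviation beneficial
(Shopping, Shopping): (4, 33) - no unilateral deviation beneficial
Mixed NE: P1 plays Hiking with p = 0.8919, P2 plays Hiking with q = 0.1081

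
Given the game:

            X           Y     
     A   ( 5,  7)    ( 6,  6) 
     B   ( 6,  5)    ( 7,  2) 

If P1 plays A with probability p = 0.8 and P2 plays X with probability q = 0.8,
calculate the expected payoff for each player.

E[P1] = 5.4, E[P2] = 6.32

Work:
E[P1] = p·q·π₁(A,X) + p·(1-q)·π₁(A,Y) + (1-p)·q·π₁(B,X) + (1-p)·(1-q)·π₁(B,Y)
= 0.8·0.8·5 + 0.8·0.2·6 + 0.2·0.8·6 + 0.2·0.2·7
= 5.4

E[P2] = 6.32 (similar calculation)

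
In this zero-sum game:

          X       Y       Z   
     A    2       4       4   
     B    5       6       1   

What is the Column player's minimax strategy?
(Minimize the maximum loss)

Column should play Z, value = 4

Work:
Column player minimizes Row's maximum payoff:
Column X: max payoff to Row = 5
Column Y: max payoff to Row = 6
Column Z: max payoff to Row = 4
Minimum is 4, achieved by column Z.
Minimax strategy: Z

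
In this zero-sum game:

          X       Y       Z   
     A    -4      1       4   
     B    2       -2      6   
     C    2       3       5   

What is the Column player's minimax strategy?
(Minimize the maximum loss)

Column should play X, value = 2

Work:
Column player minimizes Row's maximum payoff:
Column X: max payoff to Row = 2
Column Y: max payoff to Row = 3
Column Z: max payoff to Row = 6
Minimum is 2, achieved by column X.
Minimax strategy: X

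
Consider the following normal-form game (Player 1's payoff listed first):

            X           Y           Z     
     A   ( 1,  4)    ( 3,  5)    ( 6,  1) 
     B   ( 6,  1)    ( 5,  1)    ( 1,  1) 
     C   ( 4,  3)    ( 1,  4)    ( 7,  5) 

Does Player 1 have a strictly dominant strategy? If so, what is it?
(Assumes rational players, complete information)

No strictly dominant strategy exists for Player 1

Work:
A strategy strictly dominates another if it gives a strictly higher payoff against every opponent action. Compare each pair of P1's strategies column-by-column:
  A vs B: [1 vs 6, 3 vs 5, 6 vs 1] → A does not strictly dominate B (column X: 1 ≤ 6)
  A vs C: [1 vs 4, 3 vs 1, 6 vs 7] → A does not strictly dominate C (column X: 1 ≤ 4)
  B vs A: [6 vs 1, 5 vs 3, 1 vs 6] → B does not strictly dominate A (column Z: 1 ≤ 6)
  B vs C: [6 vs 4, 5 vs 1, 1 vs 7] → B does not strictly dominate C (column Z: 1 ≤ 7)
  C vs A: [4 vs 1, 1 vs 3, 7 vs 6] → C does not strictly dominate A (column Y: 1 ≤ 3)
  C vs B: [4 vs 6, 1 vs 5, 7 vs 1] → C does not strictly dominate B (column X: 4 ≤ 6)
No single strategy strictly dominates all others → no strictly dominant strategy.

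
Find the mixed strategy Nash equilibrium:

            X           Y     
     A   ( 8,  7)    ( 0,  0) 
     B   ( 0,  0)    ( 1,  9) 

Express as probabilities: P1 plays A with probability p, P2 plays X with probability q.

p = 0.5625, q = 0.1111

Work:
Find probabilities that make opponent indifferent:
P2 chooses q to make P1 indifferent between A and B
P1 chooses p to make P2 indifferent between X and Y
Mixed NE: P1 plays (A: 0.5625, B: 0.4375), P2 plays (X: 0.1111, Y: 0.8889)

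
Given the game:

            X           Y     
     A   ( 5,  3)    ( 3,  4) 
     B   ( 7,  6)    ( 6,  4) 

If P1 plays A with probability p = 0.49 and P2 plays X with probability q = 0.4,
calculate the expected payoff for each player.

E[P1] = 5.126, E[P2] = 4.212

Work:
E[P1] = p·q·π₁(A,X) + p·(1-q)·π₁(A,Y) + (1-p)·q·π₁(B,X) + (1-p)·(1-q)·π₁(B,Y)
= 0.49·0.4·5 + 0.49·0.6·3 + 0.51·0.4·7 + 0.51·0.6·6
= 5.126

E[P2] = 4.212 (similar calculation)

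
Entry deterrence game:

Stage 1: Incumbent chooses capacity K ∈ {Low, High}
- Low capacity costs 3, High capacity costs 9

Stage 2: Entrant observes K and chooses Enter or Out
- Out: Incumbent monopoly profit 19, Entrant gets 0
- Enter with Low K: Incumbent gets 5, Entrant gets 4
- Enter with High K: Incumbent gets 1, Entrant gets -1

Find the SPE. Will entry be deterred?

SPE: (High, Enter|Low, Out|High); Entry deterred. Incumbent net profit = 10

Work:
After Low K: Entrant enters (4 > 0)
After High K: Entrant stays out (-1 < 0)
Incumbent: Low → 5−3=2, High → 19−9=10
Incumbent chooses High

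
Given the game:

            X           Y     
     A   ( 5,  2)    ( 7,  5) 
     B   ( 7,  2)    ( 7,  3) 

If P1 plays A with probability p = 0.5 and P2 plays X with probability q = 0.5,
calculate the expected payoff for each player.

E[P1] = 6.5, E[P2] = 3.0

Work:
E[P1] = p·q·π₁(A,X) + p·(1-q)·π₁(A,Y) + (1-p)·q·π₁(B,X) + (1-p)·(1-q)·π₁(B,Y)
= 0.5·0.5·5 + 0.5·0.5·7 + 0.5·0.5·7 + 0.5·0.5·7
= 6.5

E[P2] = 3.0 (similar calculation)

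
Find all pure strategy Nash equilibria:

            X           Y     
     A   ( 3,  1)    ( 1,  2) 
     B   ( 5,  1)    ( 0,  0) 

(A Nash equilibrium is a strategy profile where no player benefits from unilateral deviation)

Nash equilibrium: (A, Y), (B, X)

Work:
Best responses:
  P1 vs X: payoffs [3, 5] → best response B (payoff 5)
  P1 vs Y: payoffs [1, 0] → best response A (payoff 1)
  P2 vs A: payoffs [1, 2] → best response Y (payoff 2)
  P2 vs B: payoffs [1, 0] → best response X (payoff 1)
Mutual best responses: (A,Y), (B,X) → Nash equilibria.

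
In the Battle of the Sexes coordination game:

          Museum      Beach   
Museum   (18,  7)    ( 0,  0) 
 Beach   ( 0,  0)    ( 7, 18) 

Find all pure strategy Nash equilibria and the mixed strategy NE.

Pure NE: (Museum, Museum) and (Beach, Beach); Mixed NE: p = 0.72, q = 0.28

Work:
Check pure NE:
(Museum, Museum): (18, 7) - no unilateral deviation beneficial
(Beach, Beach): (7, 18) - no unilateral deviation beneficial
Mixed NE: P1 plays Museum with p = 0.72, P2 plays Museum with q = 0.28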